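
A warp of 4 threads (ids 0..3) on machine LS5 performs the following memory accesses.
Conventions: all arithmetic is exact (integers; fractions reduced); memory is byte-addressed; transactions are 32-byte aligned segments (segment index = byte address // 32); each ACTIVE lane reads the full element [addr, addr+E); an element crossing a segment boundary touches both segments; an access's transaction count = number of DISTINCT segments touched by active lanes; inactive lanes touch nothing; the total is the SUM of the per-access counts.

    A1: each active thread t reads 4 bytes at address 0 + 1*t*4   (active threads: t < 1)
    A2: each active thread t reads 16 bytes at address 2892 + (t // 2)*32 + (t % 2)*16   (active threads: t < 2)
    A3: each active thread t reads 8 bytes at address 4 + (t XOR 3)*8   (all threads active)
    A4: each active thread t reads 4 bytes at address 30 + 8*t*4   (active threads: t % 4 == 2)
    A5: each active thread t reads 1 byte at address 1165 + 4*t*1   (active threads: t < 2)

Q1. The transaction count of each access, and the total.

A1: 1 transaction
A2: 2 transactions
A3: 2 transactions
A4: 2 transactions
A5: 1 transaction

Answer: 1,2,2,2,1; total 8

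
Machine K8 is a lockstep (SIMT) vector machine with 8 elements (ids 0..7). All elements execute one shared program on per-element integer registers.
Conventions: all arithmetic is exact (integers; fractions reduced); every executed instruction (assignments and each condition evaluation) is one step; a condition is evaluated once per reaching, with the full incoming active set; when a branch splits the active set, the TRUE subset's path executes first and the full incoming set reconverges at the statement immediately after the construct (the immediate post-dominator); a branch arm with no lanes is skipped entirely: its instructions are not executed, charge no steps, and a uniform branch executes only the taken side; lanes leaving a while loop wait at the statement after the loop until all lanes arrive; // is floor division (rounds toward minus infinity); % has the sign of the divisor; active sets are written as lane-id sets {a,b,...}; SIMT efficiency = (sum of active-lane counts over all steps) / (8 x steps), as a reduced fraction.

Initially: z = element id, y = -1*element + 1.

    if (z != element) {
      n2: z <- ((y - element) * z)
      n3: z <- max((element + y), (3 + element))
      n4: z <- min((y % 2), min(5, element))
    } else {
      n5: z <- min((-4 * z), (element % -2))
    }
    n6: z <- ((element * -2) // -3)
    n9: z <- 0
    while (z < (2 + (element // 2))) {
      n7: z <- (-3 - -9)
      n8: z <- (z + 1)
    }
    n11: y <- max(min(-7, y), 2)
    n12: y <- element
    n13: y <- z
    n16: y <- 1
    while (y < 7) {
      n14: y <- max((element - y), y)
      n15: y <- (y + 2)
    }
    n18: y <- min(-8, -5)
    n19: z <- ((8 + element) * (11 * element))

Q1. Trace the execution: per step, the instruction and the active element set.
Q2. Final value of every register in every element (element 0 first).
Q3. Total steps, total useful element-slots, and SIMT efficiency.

step 0: eval (z != element)          {0,1,2,3,4,5,6,7}
step 1: z <- min((-4 * z), (element % -2)) {0,1,2,3,4,5,6,7}
step 2: z <- ((element * -2) // -3)  {0,1,2,3,4,5,6,7}
step 3: z <- 0                       {0,1,2,3,4,5,6,7}
step 4: eval (z < (2 + (element // 2))) {0,1,2,3,4,5,6,7}
step 5: z <- (-3 - -9)               {0,1,2,3,4,5,6,7}
step 6: z <- (z + 1)                 {0,1,2,3,4,5,6,7}
step 7: eval (z < (2 + (element // 2))) {0,1,2,3,4,5,6,7}
step 8: y <- max(min(-7, y), 2)      {0,1,2,3,4,5,6,7}
step 9: y <- element                 {0,1,2,3,4,5,6,7}
step 10: y <- z                       {0,1,2,3,4,5,6,7}
step 11: y <- 1                       {0,1,2,3,4,5,6,7}
step 12: eval (y < 7)                 {0,1,2,3,4,5,6,7}
step 13: y <- max((element - y), y)   {0,1,2,3,4,5,6,7}
step 14: y <- (y + 2)                 {0,1,2,3,4,5,6,7}
step 15: eval (y < 7)                 {0,1,2,3,4,5,6,7}
step 16: y <- max((element - y), y)   {0,1,2,3,4,5}
step 17: y <- (y + 2)                 {0,1,2,3,4,5}
step 18: eval (y < 7)                 {0,1,2,3,4,5}
step 19: y <- max((element - y), y)   {0,1,2,3}
step 20: y <- (y + 2)                 {0,1,2,3}
step 21: eval (y < 7)                 {0,1,2,3}
step 22: y <- min(-8, -5)             {0,1,2,3,4,5,6,7}
step 23: z <- ((8 + element) * (11 * element)) {0,1,2,3,4,5,6,7}

Answer: 24 steps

z: 0,99,220,363,528,715,924,1155
y: -8,-8,-8,-8,-8,-8,-8,-8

steps = 24; useful = 174; efficiency = 174/192 = 29/32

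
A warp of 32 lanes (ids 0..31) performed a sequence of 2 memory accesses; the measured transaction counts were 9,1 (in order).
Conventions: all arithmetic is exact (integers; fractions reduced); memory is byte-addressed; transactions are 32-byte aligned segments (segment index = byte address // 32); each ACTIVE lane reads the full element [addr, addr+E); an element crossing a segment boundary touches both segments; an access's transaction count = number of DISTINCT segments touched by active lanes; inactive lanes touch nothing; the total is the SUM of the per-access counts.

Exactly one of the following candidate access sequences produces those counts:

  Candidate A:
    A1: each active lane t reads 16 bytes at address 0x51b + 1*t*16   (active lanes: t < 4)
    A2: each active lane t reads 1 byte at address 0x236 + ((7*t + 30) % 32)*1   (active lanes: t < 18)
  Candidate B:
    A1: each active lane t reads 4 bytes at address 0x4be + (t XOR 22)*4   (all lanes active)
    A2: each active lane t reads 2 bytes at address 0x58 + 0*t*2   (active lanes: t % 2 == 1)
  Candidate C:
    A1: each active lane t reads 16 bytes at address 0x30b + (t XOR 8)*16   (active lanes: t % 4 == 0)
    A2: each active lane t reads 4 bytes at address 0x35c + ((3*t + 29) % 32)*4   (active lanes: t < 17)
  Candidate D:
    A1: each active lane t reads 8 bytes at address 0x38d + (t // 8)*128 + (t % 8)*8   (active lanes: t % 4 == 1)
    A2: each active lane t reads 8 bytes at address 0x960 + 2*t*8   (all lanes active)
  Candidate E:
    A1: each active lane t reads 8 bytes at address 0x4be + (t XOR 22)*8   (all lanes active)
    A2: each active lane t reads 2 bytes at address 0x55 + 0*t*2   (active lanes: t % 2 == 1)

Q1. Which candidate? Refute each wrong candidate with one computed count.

A: A1 gives 3 transactions, not 9
B: A1 gives 5 transactions, not 9
C: A1 gives 8 transactions, not 9
D: A1 gives 8 transactions, not 9
E: all counts match (9,1)

Answer: E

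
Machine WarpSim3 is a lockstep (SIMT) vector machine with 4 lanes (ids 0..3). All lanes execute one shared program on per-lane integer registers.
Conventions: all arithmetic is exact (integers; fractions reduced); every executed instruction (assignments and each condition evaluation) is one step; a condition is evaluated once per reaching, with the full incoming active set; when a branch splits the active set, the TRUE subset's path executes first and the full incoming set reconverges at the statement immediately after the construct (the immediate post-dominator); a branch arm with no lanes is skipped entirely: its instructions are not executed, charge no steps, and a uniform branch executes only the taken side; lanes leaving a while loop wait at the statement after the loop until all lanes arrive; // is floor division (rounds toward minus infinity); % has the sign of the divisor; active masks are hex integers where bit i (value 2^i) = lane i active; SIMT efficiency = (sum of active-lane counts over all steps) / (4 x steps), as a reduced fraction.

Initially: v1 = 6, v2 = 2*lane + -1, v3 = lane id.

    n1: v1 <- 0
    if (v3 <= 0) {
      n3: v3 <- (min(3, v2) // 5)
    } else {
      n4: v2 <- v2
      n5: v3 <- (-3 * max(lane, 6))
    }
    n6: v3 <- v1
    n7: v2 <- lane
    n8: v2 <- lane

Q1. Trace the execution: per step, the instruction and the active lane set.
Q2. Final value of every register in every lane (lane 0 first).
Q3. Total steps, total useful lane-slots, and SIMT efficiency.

step 0: v1 <- 0                      0xf
step 1: eval (v3 <= 0)               0xf
step 2: v3 <- (min(3, v2) // 5)      0x1
step 3: v2 <- v2                     0xe
step 4: v3 <- (-3 * max(lane, 6))    0xe
step 5: v3 <- v1                     0xf
step 6: v2 <- lane                   0xf
step 7: v2 <- lane                   0xf

Answer: 8 steps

v1: 0,0,0,0
v2: 0,1,2,3
v3: 0,0,0,0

steps = 8; useful = 27; efficiency = 27/32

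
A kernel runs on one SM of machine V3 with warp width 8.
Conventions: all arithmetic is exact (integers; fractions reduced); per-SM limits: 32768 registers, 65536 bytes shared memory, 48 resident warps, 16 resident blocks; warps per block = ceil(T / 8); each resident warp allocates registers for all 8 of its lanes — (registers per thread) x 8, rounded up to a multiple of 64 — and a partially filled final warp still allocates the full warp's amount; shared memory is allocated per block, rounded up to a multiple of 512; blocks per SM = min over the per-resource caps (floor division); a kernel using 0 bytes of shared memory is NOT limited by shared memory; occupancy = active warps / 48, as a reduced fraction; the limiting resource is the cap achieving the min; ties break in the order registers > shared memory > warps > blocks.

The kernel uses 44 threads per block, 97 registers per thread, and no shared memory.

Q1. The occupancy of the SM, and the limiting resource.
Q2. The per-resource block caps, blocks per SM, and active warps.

Answer: occupancy 3/4, limited by registers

registers: 6 blocks
shared memory: no limit (kernel uses none)
warps: 8 blocks
blocks: 16 blocks

Answer: 6 blocks, 36 active warps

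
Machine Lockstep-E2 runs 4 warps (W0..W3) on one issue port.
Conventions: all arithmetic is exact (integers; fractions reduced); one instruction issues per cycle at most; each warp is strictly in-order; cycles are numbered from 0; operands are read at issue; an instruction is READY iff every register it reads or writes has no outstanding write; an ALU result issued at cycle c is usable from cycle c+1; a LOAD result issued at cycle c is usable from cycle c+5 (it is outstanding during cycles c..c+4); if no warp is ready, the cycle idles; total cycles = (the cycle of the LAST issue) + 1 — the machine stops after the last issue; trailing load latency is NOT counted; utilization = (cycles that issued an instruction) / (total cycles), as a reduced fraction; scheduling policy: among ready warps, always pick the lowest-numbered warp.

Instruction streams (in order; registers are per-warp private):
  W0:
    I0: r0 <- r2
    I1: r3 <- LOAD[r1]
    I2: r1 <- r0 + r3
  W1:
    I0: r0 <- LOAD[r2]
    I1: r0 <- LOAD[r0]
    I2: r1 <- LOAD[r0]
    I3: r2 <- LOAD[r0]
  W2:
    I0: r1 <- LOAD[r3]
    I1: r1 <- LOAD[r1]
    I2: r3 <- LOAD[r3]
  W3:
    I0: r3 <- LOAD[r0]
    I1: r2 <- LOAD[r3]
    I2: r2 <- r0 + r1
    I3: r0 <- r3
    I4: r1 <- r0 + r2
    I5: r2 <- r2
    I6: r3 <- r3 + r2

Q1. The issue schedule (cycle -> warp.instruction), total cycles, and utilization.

cycle 0: W0.I0
cycle 1: W0.I1
cycle 2: W1.I0
cycle 3: W2.I0
cycle 4: W3.I0
cycle 5: idle
cycle 6: W0.I2
cycle 7: W1.I1
cycle 8: W2.I1
cycle 9: W2.I2
cycle 10: W3.I1
cycle 11: idle
cycle 12: W1.I2
cycle 13: W1.I3
cycle 14: idle
cycle 15: W3.I2
cycle 16: W3.I3
cycle 17: W3.I4
cycle 18: W3.I5
cycle 19: W3.I6

Answer: 20 cycles, utilization 17/20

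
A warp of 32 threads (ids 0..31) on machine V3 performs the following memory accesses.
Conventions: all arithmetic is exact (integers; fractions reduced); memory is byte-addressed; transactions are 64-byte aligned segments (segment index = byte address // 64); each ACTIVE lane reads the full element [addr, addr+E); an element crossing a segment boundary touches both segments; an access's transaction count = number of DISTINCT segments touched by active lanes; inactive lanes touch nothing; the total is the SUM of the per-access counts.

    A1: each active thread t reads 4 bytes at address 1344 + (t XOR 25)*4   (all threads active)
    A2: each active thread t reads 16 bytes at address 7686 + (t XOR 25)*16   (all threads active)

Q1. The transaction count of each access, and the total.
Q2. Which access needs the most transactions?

A1: 2 transactions
A2: 9 transactions

Answer: 2,9; total 11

Answer: A2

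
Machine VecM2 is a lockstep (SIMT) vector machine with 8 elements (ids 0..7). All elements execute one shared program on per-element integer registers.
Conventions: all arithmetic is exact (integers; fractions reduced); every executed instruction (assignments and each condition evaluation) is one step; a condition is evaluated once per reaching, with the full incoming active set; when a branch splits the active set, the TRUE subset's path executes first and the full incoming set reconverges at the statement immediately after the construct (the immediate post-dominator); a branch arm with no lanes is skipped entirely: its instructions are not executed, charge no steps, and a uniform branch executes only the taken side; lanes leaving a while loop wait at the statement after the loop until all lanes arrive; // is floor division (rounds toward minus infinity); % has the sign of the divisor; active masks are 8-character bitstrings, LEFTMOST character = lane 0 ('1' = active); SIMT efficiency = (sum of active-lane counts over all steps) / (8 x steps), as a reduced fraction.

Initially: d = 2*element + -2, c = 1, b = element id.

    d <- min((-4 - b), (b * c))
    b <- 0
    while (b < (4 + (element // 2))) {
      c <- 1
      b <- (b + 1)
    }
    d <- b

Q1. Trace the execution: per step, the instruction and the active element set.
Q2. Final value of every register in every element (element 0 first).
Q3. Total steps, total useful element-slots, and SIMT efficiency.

step 0: d <- min((-4 - b), (b * c))  11111111
step 1: b <- 0                       11111111
step 2: eval (b < (4 + (element // 2))) 11111111
step 3: c <- 1                       11111111
step 4: b <- (b + 1)                 11111111
step 5: eval (b < (4 + (element // 2))) 11111111
step 6: c <- 1                       11111111
step 7: b <- (b + 1)                 11111111
step 8: eval (b < (4 + (element // 2))) 11111111
step 9: c <- 1                       11111111
step 10: b <- (b + 1)                 11111111
step 11: eval (b < (4 + (element // 2))) 11111111
step 12: c <- 1                       11111111
step 13: b <- (b + 1)                 11111111
step 14: eval (b < (4 + (element // 2))) 11111111
step 15: c <- 1                       00111111
step 16: b <- (b + 1)                 00111111
step 17: eval (b < (4 + (element // 2))) 00111111
step 18: c <- 1                       00001111
step 19: b <- (b + 1)                 00001111
step 20: eval (b < (4 + (element // 2))) 00001111
step 21: c <- 1                       00000011
step 22: b <- (b + 1)                 00000011
step 23: eval (b < (4 + (element // 2))) 00000011
step 24: d <- b                       11111111

Answer: 25 steps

d: 4,4,5,5,6,6,7,7
c: 1,1,1,1,1,1,1,1
b: 4,4,5,5,6,6,7,7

steps = 25; useful = 164; efficiency = 164/200 = 41/50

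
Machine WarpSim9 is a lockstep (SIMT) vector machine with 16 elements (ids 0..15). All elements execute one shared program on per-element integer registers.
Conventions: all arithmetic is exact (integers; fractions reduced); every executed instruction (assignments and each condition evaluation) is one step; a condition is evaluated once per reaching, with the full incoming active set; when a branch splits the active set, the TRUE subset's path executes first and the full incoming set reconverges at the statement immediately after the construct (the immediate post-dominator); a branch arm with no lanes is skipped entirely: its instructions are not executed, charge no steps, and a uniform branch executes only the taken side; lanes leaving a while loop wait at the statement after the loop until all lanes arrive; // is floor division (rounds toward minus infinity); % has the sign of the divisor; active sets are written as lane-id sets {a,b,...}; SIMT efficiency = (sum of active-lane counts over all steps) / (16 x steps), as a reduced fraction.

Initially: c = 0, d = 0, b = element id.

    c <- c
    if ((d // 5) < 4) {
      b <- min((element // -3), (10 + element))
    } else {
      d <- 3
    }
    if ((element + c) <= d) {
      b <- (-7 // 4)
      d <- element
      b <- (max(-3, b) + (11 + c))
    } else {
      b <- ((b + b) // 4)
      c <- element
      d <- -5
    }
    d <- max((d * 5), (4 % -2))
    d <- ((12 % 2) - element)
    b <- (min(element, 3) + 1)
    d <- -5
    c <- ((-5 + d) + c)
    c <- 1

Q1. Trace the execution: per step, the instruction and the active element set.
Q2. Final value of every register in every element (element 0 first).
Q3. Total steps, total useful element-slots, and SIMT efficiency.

step 0: c <- c                       {0,1,2,3,4,5,6,7,8,9,10,11,12,13,14,15}
step 1: eval ((d // 5) < 4)          {0,1,2,3,4,5,6,7,8,9,10,11,12,13,14,15}
step 2: b <- min((element // -3), (10 + element)) {0,1,2,3,4,5,6,7,8,9,10,11,12,13,14,15}
step 3: eval ((element + c) <= d)    {0,1,2,3,4,5,6,7,8,9,10,11,12,13,14,15}
step 4: b <- (-7 // 4)               {0}
step 5: d <- element                 {0}
step 6: b <- (max(-3, b) + (11 + c)) {0}
step 7: b <- ((b + b) // 4)          {1,2,3,4,5,6,7,8,9,10,11,12,13,14,15}
step 8: c <- element                 {1,2,3,4,5,6,7,8,9,10,11,12,13,14,15}
step 9: d <- -5                      {1,2,3,4,5,6,7,8,9,10,11,12,13,14,15}
step 10: d <- max((d * 5), (4 % -2))  {0,1,2,3,4,5,6,7,8,9,10,11,12,13,14,15}
step 11: d <- ((12 % 2) - element)    {0,1,2,3,4,5,6,7,8,9,10,11,12,13,14,15}
step 12: b <- (min(element, 3) + 1)   {0,1,2,3,4,5,6,7,8,9,10,11,12,13,14,15}
step 13: d <- -5                      {0,1,2,3,4,5,6,7,8,9,10,11,12,13,14,15}
step 14: c <- ((-5 + d) + c)          {0,1,2,3,4,5,6,7,8,9,10,11,12,13,14,15}
step 15: c <- 1                       {0,1,2,3,4,5,6,7,8,9,10,11,12,13,14,15}

Answer: 16 steps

c: 1,1,1,1,1,1,1,1,1,1,1,1,1,1,1,1
d: -5,-5,-5,-5,-5,-5,-5,-5,-5,-5,-5,-5,-5,-5,-5,-5
b: 1,2,3,4,4,4,4,4,4,4,4,4,4,4,4,4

steps = 16; useful = 208; efficiency = 208/256 = 13/16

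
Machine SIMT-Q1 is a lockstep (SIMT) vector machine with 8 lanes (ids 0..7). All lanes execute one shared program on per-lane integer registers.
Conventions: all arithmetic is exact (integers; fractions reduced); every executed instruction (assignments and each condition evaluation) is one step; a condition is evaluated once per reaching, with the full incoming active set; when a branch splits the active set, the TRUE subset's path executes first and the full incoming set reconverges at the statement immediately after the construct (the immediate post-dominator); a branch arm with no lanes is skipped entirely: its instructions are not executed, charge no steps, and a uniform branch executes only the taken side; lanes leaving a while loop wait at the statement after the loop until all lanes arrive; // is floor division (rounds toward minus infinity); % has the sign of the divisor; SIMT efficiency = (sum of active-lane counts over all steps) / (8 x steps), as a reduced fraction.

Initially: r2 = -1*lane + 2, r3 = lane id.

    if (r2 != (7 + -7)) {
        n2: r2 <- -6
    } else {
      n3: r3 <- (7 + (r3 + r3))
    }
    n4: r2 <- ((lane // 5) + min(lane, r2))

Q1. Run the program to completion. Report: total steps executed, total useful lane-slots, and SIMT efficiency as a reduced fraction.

Answer: 4 steps, 24 useful, 3/4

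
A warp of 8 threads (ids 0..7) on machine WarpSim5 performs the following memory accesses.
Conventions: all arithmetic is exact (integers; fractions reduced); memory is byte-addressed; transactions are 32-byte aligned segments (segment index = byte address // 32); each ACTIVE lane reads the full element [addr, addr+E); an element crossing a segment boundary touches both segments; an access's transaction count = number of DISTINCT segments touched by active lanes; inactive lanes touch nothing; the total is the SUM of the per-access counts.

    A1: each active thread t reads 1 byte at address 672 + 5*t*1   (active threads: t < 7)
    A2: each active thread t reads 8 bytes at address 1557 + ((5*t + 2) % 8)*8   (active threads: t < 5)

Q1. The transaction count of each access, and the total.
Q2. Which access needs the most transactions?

A1: 1 transaction
A2: 3 transactions

Answer: 1,3; total 4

Answer: A2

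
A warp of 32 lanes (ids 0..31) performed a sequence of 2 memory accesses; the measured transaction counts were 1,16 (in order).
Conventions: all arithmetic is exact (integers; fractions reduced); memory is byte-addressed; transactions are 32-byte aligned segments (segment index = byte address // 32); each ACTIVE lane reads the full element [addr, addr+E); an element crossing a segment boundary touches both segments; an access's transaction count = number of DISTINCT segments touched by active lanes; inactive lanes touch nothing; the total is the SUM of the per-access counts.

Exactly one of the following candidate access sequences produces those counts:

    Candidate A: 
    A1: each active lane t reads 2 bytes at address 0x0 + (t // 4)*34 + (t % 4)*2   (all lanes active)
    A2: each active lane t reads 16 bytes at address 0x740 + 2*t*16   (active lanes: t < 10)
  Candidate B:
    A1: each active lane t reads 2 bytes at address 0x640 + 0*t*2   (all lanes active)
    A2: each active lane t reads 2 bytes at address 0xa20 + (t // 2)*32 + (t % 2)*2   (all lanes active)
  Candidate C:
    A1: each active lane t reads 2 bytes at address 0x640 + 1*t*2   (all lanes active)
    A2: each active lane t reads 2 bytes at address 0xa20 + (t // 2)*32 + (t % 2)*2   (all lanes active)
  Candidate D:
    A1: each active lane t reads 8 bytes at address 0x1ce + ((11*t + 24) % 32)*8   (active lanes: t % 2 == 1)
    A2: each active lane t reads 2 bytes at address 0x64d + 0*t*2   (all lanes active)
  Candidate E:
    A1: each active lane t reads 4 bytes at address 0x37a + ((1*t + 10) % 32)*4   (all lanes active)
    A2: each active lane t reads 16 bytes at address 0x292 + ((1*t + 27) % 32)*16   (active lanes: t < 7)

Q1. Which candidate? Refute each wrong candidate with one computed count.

A: A1 gives 8 transactions, not 1
C: A1 gives 2 transactions, not 1
D: A1 gives 9 transactions, not 1
E: A1 gives 5 transactions, not 1
B: all counts match (1,16)

Answer: B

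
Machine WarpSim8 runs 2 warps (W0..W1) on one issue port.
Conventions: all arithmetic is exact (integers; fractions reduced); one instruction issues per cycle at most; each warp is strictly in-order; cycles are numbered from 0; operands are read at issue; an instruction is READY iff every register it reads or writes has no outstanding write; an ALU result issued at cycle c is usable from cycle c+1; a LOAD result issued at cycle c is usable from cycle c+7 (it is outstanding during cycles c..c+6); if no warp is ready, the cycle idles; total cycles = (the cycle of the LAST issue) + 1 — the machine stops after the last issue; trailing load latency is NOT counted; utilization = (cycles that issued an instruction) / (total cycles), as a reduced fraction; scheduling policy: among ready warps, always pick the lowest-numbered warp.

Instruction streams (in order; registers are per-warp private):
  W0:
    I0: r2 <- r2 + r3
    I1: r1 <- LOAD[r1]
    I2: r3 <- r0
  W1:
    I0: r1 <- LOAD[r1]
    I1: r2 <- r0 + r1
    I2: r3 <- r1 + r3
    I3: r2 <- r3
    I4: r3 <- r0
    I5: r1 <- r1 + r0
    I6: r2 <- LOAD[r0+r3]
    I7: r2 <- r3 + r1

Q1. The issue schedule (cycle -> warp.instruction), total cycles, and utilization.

cycle 0: W0.I0
cycle 1: W0.I1
cycle 2: W0.I2
cycle 3: W1.I0
cycle 4: idle
cycle 5: idle
cycle 6: idle
cycle 7: idle
cycle 8: idle
cycle 9: idle
cycle 10: W1.I1
cycle 11: W1.I2
cycle 12: W1.I3
cycle 13: W1.I4
cycle 14: W1.I5
cycle 15: W1.I6
cycle 16: idle
cycle 17: idle
cycle 18: idle
cycle 19: idle
cycle 20: idle
cycle 21: idle
cycle 22: W1.I7

Answer: 23 cycles, utilization 11/23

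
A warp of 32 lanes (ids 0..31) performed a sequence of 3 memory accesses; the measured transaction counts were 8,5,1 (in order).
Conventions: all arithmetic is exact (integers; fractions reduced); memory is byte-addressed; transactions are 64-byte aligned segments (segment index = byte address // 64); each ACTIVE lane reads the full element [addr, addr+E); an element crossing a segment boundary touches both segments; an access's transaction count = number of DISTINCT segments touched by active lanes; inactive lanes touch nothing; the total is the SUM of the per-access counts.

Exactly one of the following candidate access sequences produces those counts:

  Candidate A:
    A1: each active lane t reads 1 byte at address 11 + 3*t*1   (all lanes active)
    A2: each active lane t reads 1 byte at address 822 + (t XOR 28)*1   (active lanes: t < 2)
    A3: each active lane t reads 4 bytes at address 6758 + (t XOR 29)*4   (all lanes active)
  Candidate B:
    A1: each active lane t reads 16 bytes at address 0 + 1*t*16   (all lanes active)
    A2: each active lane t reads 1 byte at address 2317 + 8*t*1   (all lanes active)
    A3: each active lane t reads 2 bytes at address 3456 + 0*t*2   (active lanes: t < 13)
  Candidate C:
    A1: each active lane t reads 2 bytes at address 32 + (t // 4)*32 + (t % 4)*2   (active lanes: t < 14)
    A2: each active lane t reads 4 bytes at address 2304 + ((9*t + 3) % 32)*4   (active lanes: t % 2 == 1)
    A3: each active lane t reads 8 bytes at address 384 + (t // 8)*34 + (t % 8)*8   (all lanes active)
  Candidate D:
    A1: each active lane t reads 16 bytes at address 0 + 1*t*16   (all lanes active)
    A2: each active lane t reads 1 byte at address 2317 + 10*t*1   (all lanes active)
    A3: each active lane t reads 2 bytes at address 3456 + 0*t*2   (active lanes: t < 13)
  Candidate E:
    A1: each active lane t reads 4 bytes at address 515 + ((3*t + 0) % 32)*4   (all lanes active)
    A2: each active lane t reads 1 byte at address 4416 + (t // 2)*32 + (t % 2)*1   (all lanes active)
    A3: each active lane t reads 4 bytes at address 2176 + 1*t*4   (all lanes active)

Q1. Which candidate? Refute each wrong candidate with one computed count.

A: A1 gives 2 transactions, not 8
C: A1 gives 3 transactions, not 8
D: A2 gives 6 transactions, not 5
E: A1 gives 3 transactions, not 8
B: all counts match (8,5,1)

Answer: B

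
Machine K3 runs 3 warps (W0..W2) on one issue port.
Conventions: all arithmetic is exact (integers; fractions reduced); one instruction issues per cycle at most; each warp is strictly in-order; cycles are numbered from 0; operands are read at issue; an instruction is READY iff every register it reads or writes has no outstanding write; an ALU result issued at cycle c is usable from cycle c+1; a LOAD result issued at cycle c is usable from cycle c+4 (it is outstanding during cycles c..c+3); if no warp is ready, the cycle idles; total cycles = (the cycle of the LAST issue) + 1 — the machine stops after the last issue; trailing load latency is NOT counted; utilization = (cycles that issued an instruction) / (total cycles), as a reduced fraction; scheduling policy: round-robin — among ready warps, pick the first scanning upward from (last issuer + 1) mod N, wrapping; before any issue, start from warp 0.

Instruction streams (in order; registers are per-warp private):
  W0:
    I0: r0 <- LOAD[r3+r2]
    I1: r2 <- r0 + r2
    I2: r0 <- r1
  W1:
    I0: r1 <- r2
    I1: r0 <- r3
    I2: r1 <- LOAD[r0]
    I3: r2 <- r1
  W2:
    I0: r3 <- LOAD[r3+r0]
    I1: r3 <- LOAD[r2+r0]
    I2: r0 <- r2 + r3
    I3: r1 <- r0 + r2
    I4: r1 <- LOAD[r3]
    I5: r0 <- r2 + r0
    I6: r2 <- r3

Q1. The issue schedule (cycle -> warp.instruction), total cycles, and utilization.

cycle 0: W0.I0
cycle 1: W1.I0
cycle 2: W2.I0
cycle 3: W1.I1
cycle 4: W0.I1
cycle 5: W1.I2
cycle 6: W2.I1
cycle 7: W0.I2
cycle 8: idle
cycle 9: W1.I3
cycle 10: W2.I2
cycle 11: W2.I3
cycle 12: W2.I4
cycle 13: W2.I5
cycle 14: W2.I6

Answer: 15 cycles, utilization 14/15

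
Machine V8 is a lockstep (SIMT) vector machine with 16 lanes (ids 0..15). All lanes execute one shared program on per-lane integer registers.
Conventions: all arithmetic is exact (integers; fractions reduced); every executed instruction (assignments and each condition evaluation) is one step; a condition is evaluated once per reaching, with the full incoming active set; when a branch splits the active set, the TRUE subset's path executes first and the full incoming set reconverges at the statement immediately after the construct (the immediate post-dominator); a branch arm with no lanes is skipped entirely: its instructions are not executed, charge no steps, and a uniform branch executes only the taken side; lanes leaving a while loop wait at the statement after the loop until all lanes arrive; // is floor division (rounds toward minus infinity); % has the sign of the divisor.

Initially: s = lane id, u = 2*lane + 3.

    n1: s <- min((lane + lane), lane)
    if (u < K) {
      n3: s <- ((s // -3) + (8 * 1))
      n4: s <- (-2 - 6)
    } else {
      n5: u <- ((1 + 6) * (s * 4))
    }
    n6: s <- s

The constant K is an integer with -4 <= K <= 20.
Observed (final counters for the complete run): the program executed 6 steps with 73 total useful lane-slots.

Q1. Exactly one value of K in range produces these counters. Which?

Answer: K = 20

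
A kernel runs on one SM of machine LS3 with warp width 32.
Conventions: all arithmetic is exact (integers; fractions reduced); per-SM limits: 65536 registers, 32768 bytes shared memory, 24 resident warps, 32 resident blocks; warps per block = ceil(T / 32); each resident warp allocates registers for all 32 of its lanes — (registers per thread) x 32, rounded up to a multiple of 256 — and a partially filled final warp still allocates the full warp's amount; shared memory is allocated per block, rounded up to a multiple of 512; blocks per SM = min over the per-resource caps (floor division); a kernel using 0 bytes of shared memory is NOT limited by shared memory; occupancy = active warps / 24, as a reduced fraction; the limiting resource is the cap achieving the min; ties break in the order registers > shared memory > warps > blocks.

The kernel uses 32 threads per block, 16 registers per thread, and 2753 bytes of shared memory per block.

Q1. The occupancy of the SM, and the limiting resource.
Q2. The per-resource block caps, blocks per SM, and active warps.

Answer: occupancy 5/12, limited by shared memory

registers: 128 blocks
shared memory: 10 blocks
warps: 24 blocks
blocks: 32 blocks

Answer: 10 blocks, 10 active warps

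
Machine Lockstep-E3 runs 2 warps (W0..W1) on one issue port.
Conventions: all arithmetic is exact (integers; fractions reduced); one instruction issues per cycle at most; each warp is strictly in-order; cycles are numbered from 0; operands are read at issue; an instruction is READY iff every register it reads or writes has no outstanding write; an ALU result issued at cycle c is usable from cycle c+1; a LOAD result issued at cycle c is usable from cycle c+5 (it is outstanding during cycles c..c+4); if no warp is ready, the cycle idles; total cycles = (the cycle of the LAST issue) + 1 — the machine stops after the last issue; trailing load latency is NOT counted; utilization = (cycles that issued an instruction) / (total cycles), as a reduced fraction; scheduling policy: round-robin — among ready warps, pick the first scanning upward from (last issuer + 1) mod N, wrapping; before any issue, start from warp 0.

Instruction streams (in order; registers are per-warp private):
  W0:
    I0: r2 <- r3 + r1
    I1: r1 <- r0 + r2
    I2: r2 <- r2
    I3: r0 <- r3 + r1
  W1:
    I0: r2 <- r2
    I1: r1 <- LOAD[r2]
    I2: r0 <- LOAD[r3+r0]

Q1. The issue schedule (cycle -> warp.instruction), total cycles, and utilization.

cycle 0: W0.I0
cycle 1: W1.I0
cycle 2: W0.I1
cycle 3: W1.I1
cycle 4: W0.I2
cycle 5: W1.I2
cycle 6: W0.I3

Answer: 7 cycles, utilization 1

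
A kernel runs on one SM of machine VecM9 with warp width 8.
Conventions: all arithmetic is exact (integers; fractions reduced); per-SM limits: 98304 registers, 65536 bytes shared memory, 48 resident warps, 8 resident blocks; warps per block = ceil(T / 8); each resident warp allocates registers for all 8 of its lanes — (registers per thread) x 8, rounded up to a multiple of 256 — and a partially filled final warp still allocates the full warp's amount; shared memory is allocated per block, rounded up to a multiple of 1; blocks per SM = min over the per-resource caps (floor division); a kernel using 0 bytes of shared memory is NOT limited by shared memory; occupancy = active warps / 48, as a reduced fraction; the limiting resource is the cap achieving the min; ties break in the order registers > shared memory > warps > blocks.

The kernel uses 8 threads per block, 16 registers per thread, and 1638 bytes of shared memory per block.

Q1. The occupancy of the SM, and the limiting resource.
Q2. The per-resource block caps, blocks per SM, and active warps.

Answer: occupancy 1/6, limited by blocks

registers: 384 blocks
shared memory: 40 blocks
warps: 48 blocks
blocks: 8 blocks

Answer: 8 blocks, 8 active warps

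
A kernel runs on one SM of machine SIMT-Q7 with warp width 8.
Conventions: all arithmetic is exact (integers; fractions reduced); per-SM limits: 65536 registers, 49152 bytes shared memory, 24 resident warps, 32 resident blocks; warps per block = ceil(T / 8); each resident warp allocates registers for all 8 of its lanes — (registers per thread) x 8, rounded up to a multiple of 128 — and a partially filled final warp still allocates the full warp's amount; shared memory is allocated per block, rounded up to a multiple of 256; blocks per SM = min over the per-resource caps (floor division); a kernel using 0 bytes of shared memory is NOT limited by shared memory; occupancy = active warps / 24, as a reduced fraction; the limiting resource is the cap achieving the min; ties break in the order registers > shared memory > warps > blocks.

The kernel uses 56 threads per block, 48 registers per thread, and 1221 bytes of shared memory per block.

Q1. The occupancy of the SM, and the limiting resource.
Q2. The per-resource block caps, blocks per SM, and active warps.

Answer: occupancy 7/8, limited by warps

registers: 24 blocks
shared memory: 38 blocks
warps: 3 blocks
blocks: 32 blocks

Answer: 3 blocks, 21 active warps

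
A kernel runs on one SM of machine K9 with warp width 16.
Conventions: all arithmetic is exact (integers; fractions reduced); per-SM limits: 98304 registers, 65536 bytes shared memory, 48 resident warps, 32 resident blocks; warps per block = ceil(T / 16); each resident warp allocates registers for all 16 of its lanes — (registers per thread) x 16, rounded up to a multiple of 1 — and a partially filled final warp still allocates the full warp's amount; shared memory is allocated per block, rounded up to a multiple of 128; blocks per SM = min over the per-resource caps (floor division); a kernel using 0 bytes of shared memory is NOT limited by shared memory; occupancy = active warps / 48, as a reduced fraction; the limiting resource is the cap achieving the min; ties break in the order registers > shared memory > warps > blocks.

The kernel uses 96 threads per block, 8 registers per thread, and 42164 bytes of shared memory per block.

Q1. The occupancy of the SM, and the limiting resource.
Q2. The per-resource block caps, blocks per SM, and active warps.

Answer: occupancy 1/8, limited by shared memory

registers: 128 blocks
shared memory: 1 block
warps: 8 blocks
blocks: 32 blocks

Answer: 1 block, 6 active warps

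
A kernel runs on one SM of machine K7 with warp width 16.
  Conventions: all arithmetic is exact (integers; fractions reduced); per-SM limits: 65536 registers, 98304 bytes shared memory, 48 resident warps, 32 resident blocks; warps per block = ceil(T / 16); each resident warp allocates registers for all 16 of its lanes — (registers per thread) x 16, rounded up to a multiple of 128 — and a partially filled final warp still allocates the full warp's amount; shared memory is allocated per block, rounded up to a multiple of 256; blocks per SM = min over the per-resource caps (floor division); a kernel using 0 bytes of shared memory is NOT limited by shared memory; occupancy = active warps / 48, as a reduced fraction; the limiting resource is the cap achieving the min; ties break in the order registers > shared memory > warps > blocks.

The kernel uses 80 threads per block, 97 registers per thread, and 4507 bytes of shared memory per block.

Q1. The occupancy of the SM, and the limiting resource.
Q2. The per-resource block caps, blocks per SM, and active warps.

Answer: occupancy 35/48, limited by registers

registers: 7 blocks
shared memory: 21 blocks
warps: 9 blocks
blocks: 32 blocks

Answer: 7 blocks, 35 active warps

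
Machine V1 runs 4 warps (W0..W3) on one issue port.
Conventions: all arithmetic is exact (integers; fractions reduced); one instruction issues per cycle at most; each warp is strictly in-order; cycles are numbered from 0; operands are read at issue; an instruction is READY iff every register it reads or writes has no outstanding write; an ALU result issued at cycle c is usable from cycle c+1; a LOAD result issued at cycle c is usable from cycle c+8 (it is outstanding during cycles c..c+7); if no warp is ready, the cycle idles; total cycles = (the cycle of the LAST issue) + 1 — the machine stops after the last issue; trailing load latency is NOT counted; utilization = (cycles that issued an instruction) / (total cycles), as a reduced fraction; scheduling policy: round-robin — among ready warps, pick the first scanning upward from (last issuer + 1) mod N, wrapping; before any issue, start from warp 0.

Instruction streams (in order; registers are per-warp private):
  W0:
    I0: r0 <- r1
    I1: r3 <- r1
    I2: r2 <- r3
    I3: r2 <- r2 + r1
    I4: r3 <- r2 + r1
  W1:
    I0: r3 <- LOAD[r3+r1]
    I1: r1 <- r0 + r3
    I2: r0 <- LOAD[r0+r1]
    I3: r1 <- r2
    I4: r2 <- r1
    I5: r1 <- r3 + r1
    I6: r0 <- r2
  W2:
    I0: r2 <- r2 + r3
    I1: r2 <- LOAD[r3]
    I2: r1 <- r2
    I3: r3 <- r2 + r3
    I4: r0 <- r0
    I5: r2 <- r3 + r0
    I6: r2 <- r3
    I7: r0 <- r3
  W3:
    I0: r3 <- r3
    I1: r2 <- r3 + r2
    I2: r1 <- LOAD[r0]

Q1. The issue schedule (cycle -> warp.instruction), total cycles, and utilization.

cycle 0: W0.I0
cycle 1: W1.I0
cycle 2: W2.I0
cycle 3: W3.I0
cycle 4: W0.I1
cycle 5: W2.I1
cycle 6: W3.I1
cycle 7: W0.I2
cycle 8: W3.I2
cycle 9: W0.I3
cycle 10: W1.I1
cycle 11: W0.I4
cycle 12: W1.I2
cycle 13: W2.I2
cycle 14: W1.I3
cycle 15: W2.I3
cycle 16: W1.I4
cycle 17: W2.I4
cycle 18: W1.I5
cycle 19: W2.I5
cycle 20: W1.I6
cycle 21: W2.I6
cycle 22: W2.I7

Answer: 23 cycles, utilization 1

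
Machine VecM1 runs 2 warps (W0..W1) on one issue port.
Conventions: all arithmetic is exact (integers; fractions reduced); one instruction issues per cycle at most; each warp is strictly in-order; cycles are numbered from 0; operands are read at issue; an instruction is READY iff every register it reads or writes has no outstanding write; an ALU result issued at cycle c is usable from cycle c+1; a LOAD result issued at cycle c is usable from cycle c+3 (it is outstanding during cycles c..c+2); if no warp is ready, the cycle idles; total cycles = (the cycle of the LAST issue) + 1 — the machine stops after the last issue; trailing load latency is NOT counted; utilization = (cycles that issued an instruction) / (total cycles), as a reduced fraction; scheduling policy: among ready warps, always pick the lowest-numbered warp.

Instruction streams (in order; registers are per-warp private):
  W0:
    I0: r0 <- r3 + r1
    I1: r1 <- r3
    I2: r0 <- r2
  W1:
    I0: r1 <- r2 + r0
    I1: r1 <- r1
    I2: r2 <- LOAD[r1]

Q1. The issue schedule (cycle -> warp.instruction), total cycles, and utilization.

cycle 0: W0.I0
cycle 1: W0.I1
cycle 2: W0.I2
cycle 3: W1.I0
cycle 4: W1.I1
cycle 5: W1.I2

Answer: 6 cycles, utilization 1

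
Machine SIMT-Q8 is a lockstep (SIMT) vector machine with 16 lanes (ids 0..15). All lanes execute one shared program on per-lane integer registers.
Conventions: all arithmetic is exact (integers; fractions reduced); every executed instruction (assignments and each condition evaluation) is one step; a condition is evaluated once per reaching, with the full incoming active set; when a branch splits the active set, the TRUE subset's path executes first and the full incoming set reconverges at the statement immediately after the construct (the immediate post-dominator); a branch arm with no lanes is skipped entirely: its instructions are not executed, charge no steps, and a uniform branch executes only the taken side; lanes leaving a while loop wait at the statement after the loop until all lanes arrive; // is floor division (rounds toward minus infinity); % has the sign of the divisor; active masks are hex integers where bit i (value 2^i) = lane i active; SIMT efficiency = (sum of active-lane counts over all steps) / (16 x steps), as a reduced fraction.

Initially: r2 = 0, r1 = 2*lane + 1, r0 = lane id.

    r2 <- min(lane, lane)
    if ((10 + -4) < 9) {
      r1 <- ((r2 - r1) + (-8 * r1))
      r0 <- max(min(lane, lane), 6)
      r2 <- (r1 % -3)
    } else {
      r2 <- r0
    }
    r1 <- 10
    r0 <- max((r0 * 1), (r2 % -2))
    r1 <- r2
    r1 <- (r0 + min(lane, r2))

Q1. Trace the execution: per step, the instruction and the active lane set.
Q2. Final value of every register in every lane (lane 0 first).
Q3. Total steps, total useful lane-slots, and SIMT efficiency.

step 0: r2 <- min(lane, lane)        0xffff
step 1: eval ((10 + -4) < 9)         0xffff
step 2: r1 <- ((r2 - r1) + (-8 * r1)) 0xffff
step 3: r0 <- max(min(lane, lane), 6) 0xffff
step 4: r2 <- (r1 % -3)              0xffff
step 5: r1 <- 10                     0xffff
step 6: r0 <- max((r0 * 1), (r2 % -2)) 0xffff
step 7: r1 <- r2                     0xffff
step 8: r1 <- (r0 + min(lane, r2))   0xffff

Answer: 9 steps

r2: 0,-2,-1,0,-2,-1,0,-2,-1,0,-2,-1,0,-2,-1,0
r1: 6,4,5,6,4,5,6,5,7,9,8,10,12,11,13,15
r0: 6,6,6,6,6,6,6,7,8,9,10,11,12,13,14,15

steps = 9; useful = 144; efficiency = 144/144 = 1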